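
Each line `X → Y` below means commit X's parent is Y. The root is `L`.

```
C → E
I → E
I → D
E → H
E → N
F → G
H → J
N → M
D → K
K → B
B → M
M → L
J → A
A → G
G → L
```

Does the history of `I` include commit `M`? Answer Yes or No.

Yes

Ancestors of I (commits reachable by following parents): {A, B, D, E, G, H, I, J, K, L, M, N}.
M is in that set, so it is an ancestor of I.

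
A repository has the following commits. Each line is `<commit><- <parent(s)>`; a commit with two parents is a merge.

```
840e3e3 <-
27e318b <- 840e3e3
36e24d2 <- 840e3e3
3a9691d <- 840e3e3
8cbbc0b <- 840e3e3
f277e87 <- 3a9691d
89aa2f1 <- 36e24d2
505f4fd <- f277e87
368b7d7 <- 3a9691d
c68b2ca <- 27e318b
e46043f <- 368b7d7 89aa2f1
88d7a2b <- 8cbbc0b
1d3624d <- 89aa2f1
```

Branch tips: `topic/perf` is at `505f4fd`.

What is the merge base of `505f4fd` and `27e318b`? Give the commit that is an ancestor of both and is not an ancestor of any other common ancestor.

840e3e3

Ancestors of 505f4fd: {3a9691d, 505f4fd, 840e3e3, f277e87}.
Ancestors of 27e318b: {27e318b, 840e3e3}.
Common ancestors: {840e3e3}.
The only common ancestor is 840e3e3, so it is the merge base.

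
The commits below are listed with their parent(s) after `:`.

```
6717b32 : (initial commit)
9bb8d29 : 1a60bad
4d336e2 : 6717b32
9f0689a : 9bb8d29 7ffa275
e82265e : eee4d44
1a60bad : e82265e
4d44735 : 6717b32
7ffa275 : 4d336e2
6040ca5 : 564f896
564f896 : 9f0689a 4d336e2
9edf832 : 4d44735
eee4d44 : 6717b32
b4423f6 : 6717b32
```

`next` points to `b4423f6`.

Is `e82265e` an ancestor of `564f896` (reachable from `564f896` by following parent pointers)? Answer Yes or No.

Yes

Ancestors of 564f896 (commits reachable by following parents): {1a60bad, 4d336e2, 564f896, 6717b32, 7ffa275, 9bb8d29, 9f0689a, e82265e, eee4d44}.
e82265e is in that set, so it is an ancestor of 564f896.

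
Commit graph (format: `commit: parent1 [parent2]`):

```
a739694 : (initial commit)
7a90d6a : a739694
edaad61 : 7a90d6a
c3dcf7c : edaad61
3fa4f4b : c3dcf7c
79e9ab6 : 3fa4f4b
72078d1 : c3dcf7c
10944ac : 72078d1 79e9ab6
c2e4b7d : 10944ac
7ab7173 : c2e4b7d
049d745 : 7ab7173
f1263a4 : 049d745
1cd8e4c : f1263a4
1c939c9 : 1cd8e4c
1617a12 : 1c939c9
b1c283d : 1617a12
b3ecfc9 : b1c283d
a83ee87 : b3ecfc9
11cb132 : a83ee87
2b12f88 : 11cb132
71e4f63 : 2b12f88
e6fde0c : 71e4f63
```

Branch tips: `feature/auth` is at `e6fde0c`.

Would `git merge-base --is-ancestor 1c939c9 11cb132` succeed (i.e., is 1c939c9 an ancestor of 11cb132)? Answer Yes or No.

Ancestors of 11cb132 (commits reachable by following parents): {049d745, 10944ac, 11cb132, 1617a12, 1c939c9, 1cd8e4c, 3fa4f4b, 72078d1, 79e9ab6, 7a90d6a, 7ab7173, a739694, a83ee87, b1c283d, b3ecfc9, c2e4b7d, c3dcf7c, edaad61, f1263a4}.
1c939c9 is in that set, so it is an ancestor of 11cb132.

Yes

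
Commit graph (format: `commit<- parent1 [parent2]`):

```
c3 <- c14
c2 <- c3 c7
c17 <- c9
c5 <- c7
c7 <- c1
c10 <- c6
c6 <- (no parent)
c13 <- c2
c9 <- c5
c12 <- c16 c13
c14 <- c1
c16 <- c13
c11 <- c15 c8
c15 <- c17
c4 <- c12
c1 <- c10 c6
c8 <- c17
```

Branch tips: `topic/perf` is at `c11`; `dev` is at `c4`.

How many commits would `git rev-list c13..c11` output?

Reachable from c11: {c1, c10, c11, c15, c17, c5, c6, c7, c8, c9}.
Reachable from c13: {c1, c10, c13, c14, c2, c3, c6, c7}.
In c11's history but not c13's: {c11, c15, c17, c5, c8, c9} — 6 commits.

6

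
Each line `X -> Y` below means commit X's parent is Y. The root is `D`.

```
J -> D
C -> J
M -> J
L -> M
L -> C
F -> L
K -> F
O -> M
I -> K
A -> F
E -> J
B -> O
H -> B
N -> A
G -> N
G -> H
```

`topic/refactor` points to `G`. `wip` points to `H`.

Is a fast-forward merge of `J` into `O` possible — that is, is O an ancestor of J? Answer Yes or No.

No

A fast-forward from O to J is possible iff O is an ancestor of J.
Ancestors of J: {D, J}.
O is not among them, so fast-forward is not possible.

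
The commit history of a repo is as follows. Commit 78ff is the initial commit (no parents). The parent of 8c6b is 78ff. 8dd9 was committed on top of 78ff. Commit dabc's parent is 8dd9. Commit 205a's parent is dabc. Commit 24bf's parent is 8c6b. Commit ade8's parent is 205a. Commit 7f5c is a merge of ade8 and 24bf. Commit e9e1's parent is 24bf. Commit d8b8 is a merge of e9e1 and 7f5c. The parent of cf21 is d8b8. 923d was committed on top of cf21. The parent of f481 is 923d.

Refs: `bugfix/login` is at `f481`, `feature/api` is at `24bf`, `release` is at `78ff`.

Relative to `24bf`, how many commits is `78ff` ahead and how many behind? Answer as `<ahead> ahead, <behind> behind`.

0 ahead, 2 behind

Reachable from 78ff: {78ff}.
Reachable from 24bf: {24bf, 78ff, 8c6b}.
Only in 78ff's history (ahead): {} — 0.
Only in 24bf's history (behind): {24bf, 8c6b} — 2.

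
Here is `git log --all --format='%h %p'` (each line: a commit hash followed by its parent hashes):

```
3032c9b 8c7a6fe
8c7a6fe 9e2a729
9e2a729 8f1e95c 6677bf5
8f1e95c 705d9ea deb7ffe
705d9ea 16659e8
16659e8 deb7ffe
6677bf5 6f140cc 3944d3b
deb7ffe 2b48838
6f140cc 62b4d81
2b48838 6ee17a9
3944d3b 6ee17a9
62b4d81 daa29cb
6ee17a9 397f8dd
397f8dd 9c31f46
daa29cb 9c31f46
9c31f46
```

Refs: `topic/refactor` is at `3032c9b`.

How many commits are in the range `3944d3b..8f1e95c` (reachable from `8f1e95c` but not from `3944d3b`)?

5

Reachable from 8f1e95c: {16659e8, 2b48838, 397f8dd, 6ee17a9, 705d9ea, 8f1e95c, 9c31f46, deb7ffe}.
Reachable from 3944d3b: {3944d3b, 397f8dd, 6ee17a9, 9c31f46}.
In 8f1e95c's history but not 3944d3b's: {16659e8, 2b48838, 705d9ea, 8f1e95c, deb7ffe} — 5 commits.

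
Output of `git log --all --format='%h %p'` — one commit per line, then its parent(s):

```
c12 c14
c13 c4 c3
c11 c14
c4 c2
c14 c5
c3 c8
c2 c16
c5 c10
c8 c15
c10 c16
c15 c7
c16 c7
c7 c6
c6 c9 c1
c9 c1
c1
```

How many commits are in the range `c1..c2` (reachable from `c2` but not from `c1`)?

Reachable from c2: {c1, c16, c2, c6, c7, c9}.
Reachable from c1: {c1}.
In c2's history but not c1's: {c16, c2, c6, c7, c9} — 5 commits.

5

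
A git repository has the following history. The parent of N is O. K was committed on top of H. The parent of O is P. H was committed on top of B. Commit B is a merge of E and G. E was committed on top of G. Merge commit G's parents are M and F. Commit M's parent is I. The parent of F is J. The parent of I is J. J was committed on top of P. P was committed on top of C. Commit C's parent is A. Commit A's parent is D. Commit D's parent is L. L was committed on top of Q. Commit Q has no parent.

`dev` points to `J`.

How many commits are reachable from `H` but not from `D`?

11

Reachable from H: {A, B, C, D, E, F, G, H, I, J, L, M, P, Q}.
Reachable from D: {D, L, Q}.
In H's history but not D's: {A, B, C, E, F, G, H, I, J, M, P} — 11 commits.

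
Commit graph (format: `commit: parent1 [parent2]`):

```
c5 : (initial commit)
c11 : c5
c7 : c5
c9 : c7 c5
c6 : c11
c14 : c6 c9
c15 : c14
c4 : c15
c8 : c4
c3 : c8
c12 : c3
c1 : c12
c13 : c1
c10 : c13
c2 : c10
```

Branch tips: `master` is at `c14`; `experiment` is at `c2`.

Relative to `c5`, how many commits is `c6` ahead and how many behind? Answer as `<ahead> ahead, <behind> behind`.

2 ahead, 0 behind

Reachable from c6: {c11, c5, c6}.
Reachable from c5: {c5}.
Only in c6's history (ahead): {c11, c6} — 2.
Only in c5's history (behind): {} — 0.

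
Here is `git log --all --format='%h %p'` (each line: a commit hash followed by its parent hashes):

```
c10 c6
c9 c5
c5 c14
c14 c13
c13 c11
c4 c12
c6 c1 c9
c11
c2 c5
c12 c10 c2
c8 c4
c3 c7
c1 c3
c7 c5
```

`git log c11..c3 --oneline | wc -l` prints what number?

Reachable from c3: {c11, c13, c14, c3, c5, c7}.
Reachable from c11: {c11}.
In c3's history but not c11's: {c13, c14, c3, c5, c7} — 5 commits.

5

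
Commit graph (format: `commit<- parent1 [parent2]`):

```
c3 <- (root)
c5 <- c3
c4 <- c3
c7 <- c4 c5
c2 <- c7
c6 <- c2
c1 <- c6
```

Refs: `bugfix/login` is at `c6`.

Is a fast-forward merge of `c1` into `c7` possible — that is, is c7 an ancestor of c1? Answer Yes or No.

Yes

A fast-forward from c7 to c1 is possible iff c7 is an ancestor of c1.
Ancestors of c1: {c1, c2, c3, c4, c5, c6, c7}.
c7 is among them, so fast-forward is possible.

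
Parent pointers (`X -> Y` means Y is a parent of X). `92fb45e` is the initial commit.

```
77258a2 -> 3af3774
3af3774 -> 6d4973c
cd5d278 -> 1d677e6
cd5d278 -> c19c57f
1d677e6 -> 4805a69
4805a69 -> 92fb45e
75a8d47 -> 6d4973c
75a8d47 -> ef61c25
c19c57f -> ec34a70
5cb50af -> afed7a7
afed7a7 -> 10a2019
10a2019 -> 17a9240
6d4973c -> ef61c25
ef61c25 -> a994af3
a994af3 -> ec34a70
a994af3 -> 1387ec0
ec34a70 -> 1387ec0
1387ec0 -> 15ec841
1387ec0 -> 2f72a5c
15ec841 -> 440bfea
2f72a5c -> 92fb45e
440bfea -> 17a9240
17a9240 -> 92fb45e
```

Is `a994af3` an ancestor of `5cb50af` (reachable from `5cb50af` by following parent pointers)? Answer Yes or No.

No

Ancestors of 5cb50af: {10a2019, 17a9240, 5cb50af, 92fb45e, afed7a7}.
a994af3 is not in that set, so it is not an ancestor of 5cb50af.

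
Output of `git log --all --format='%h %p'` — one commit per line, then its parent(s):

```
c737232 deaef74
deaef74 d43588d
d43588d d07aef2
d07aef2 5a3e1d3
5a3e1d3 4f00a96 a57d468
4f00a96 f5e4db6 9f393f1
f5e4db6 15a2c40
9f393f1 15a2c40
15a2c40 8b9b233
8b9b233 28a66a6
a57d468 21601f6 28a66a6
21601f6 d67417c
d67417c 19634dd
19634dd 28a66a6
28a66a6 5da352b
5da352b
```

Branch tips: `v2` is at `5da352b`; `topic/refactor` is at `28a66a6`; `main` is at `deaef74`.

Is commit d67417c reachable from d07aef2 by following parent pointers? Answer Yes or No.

Yes

Ancestors of d07aef2 (commits reachable by following parents): {15a2c40, 19634dd, 21601f6, 28a66a6, 4f00a96, 5a3e1d3, 5da352b, 8b9b233, 9f393f1, a57d468, d07aef2, d67417c, f5e4db6}.
d67417c is in that set, so it is an ancestor of d07aef2.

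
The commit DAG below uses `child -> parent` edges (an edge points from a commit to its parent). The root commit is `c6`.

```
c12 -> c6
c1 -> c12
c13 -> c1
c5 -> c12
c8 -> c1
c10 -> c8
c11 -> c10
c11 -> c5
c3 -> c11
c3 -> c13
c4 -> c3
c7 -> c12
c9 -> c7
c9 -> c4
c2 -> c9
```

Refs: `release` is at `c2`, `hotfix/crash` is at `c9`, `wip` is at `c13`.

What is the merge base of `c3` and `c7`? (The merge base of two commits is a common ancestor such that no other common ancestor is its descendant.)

c12

Ancestors of c3: {c1, c10, c11, c12, c13, c3, c5, c6, c8}.
Ancestors of c7: {c12, c6, c7}.
Common ancestors: {c12, c6}.
Among these, c12 is not an ancestor of any other common ancestor — it is the merge base.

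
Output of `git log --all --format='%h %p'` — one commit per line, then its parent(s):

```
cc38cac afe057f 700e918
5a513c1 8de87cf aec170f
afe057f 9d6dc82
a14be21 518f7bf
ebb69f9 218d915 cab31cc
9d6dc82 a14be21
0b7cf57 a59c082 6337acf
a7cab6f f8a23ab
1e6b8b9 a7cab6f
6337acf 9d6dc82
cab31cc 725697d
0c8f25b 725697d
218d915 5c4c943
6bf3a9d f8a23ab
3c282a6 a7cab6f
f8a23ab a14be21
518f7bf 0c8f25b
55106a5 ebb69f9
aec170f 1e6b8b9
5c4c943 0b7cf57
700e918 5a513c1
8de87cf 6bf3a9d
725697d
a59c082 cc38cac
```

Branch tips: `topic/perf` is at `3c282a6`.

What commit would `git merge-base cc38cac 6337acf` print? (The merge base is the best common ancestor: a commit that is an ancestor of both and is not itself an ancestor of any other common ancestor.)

Ancestors of cc38cac: {0c8f25b, 1e6b8b9, 518f7bf, 5a513c1, 6bf3a9d, 700e918, 725697d, 8de87cf, 9d6dc82, a14be21, a7cab6f, aec170f, afe057f, cc38cac, f8a23ab}.
Ancestors of 6337acf: {0c8f25b, 518f7bf, 6337acf, 725697d, 9d6dc82, a14be21}.
Common ancestors: {0c8f25b, 518f7bf, 725697d, 9d6dc82, a14be21}.
Among these, 9d6dc82 is not an ancestor of any other common ancestor — it is the merge base.

9d6dc82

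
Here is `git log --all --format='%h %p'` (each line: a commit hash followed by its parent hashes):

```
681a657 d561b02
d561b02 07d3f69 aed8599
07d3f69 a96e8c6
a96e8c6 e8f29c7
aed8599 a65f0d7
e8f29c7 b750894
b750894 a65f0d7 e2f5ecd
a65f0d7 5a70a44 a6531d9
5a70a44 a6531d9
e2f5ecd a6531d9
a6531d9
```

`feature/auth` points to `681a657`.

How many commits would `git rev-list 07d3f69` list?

Walking parent pointers from 07d3f69: reachable set = {07d3f69, 5a70a44, a6531d9, a65f0d7, a96e8c6, b750894, e2f5ecd, e8f29c7}.
That is 8 commits.

8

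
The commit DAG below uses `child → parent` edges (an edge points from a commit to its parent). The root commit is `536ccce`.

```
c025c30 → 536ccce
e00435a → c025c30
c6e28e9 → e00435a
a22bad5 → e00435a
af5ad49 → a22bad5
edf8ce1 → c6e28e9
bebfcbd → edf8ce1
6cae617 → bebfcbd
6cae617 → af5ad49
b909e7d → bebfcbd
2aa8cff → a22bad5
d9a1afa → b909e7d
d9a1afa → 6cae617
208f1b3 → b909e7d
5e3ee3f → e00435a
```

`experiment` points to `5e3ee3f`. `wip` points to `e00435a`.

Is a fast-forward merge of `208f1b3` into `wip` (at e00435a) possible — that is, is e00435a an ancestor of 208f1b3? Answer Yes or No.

A fast-forward from e00435a to 208f1b3 is possible iff e00435a is an ancestor of 208f1b3.
Ancestors of 208f1b3: {208f1b3, 536ccce, b909e7d, bebfcbd, c025c30, c6e28e9, e00435a, edf8ce1}.
e00435a is among them, so fast-forward is possible.

Yes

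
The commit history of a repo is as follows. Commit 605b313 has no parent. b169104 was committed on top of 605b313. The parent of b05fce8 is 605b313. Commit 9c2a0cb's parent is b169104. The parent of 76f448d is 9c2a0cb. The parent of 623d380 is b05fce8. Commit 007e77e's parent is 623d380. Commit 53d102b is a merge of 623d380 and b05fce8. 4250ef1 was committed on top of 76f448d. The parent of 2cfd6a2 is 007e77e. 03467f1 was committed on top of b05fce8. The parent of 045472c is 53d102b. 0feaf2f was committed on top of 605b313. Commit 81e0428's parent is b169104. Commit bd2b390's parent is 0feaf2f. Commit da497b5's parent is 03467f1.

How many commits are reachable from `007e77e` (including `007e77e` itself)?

4

Walking parent pointers from 007e77e: reachable set = {007e77e, 605b313, 623d380, b05fce8}.
That is 4 commits.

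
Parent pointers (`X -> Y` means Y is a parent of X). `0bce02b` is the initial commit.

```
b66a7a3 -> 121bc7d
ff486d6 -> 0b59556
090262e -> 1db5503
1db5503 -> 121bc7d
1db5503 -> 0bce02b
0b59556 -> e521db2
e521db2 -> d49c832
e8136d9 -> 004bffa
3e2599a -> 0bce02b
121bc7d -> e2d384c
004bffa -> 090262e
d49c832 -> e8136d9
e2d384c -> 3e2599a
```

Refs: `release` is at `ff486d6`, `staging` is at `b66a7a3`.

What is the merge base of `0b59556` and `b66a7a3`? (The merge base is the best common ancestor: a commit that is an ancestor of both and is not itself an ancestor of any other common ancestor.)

121bc7d

Ancestors of 0b59556: {004bffa, 090262e, 0b59556, 0bce02b, 121bc7d, 1db5503, 3e2599a, d49c832, e2d384c, e521db2, e8136d9}.
Ancestors of b66a7a3: {0bce02b, 121bc7d, 3e2599a, b66a7a3, e2d384c}.
Common ancestors: {0bce02b, 121bc7d, 3e2599a, e2d384c}.
Among these, 121bc7d is not an ancestor of any other common ancestor — it is the merge base.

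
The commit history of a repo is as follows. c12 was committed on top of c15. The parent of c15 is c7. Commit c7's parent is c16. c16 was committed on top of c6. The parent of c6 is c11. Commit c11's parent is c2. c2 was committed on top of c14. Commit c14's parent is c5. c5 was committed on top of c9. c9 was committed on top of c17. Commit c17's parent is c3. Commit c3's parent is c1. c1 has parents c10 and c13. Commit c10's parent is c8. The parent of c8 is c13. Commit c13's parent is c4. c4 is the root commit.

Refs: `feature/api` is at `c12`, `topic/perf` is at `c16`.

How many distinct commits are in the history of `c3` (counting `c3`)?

6

Walking parent pointers from c3: reachable set = {c1, c10, c13, c3, c4, c8}.
That is 6 commits.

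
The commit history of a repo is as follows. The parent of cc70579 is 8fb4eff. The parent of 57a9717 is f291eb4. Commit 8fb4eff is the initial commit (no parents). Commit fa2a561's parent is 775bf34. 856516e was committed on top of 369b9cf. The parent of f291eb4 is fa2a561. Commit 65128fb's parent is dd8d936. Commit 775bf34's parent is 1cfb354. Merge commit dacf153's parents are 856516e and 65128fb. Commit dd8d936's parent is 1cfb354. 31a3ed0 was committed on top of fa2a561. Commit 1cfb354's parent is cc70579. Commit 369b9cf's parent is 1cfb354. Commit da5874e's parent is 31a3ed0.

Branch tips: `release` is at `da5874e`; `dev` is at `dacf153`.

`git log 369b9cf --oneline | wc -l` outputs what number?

4

Walking parent pointers from 369b9cf: reachable set = {1cfb354, 369b9cf, 8fb4eff, cc70579}.
That is 4 commits.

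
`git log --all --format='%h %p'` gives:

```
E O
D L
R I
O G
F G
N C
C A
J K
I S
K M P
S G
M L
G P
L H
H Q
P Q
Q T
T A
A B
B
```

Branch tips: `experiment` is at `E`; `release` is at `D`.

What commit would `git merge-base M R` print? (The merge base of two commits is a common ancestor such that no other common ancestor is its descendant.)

Ancestors of M: {A, B, H, L, M, Q, T}.
Ancestors of R: {A, B, G, I, P, Q, R, S, T}.
Common ancestors: {A, B, Q, T}.
Among these, Q is not an ancestor of any other common ancestor — it is the merge base.

Q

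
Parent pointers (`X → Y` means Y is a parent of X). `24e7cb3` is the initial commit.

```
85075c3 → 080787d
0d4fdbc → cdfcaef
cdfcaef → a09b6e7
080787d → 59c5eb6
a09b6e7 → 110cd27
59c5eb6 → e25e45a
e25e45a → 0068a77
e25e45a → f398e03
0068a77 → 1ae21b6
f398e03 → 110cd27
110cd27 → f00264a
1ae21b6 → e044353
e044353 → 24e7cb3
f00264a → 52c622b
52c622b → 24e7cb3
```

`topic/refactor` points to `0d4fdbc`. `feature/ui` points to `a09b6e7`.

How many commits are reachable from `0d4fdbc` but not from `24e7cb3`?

Reachable from 0d4fdbc: {0d4fdbc, 110cd27, 24e7cb3, 52c622b, a09b6e7, cdfcaef, f00264a}.
Reachable from 24e7cb3: {24e7cb3}.
In 0d4fdbc's history but not 24e7cb3's: {0d4fdbc, 110cd27, 52c622b, a09b6e7, cdfcaef, f00264a} — 6 commits.

6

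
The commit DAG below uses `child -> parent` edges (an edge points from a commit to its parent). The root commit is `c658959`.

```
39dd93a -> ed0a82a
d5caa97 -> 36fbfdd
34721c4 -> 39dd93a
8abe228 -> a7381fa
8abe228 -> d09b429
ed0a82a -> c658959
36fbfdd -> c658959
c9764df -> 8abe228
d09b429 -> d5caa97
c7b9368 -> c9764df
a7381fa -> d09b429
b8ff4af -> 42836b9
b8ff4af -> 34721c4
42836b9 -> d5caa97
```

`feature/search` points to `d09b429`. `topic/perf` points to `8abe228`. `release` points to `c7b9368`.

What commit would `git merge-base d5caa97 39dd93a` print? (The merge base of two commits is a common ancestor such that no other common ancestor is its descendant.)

c658959

Ancestors of d5caa97: {36fbfdd, c658959, d5caa97}.
Ancestors of 39dd93a: {39dd93a, c658959, ed0a82a}.
Common ancestors: {c658959}.
The only common ancestor is c658959, so it is the merge base.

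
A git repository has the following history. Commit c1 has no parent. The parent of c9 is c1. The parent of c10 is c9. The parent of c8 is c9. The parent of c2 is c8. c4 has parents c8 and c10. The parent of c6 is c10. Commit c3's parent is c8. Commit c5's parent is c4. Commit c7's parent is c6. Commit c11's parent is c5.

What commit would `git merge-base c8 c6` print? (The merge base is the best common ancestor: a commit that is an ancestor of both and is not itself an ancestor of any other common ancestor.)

Ancestors of c8: {c1, c8, c9}.
Ancestors of c6: {c1, c10, c6, c9}.
Common ancestors: {c1, c9}.
Among these, c9 is not an ancestor of any other common ancestor — it is the merge base.

c9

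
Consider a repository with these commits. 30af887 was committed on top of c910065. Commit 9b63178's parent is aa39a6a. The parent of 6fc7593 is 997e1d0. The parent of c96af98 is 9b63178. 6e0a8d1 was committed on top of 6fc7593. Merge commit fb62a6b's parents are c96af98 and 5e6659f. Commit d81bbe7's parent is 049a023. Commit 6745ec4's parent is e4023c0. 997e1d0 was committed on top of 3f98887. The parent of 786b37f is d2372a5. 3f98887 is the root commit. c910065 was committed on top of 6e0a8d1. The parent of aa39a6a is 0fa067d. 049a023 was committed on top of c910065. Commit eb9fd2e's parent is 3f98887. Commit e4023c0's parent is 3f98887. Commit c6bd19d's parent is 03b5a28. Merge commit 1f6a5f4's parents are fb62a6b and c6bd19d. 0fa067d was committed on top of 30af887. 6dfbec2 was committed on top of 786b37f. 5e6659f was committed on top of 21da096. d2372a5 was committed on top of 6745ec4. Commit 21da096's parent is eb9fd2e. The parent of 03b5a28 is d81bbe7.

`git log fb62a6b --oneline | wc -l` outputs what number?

14

Walking parent pointers from fb62a6b: reachable set = {0fa067d, 21da096, 30af887, 3f98887, 5e6659f, 6e0a8d1, 6fc7593, 997e1d0, 9b63178, aa39a6a, c910065, c96af98, eb9fd2e, fb62a6b}.
That is 14 commits.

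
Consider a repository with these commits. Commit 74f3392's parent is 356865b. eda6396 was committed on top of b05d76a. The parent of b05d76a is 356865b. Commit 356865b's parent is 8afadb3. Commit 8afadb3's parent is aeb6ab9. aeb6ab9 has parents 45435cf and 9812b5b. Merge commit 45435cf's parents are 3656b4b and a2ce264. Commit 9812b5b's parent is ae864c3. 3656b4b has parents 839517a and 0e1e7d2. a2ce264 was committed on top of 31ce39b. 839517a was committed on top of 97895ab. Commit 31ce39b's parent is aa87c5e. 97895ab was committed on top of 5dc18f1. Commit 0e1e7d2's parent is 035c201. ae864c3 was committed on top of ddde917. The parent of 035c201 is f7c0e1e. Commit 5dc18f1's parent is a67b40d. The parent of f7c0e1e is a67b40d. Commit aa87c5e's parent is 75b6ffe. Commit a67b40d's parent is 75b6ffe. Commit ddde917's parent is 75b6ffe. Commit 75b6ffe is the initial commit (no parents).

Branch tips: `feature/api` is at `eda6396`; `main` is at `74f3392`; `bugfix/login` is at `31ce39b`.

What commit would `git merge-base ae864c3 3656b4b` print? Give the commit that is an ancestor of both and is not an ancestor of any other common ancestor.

Ancestors of ae864c3: {75b6ffe, ae864c3, ddde917}.
Ancestors of 3656b4b: {035c201, 0e1e7d2, 3656b4b, 5dc18f1, 75b6ffe, 839517a, 97895ab, a67b40d, f7c0e1e}.
Common ancestors: {75b6ffe}.
The only common ancestor is 75b6ffe, so it is the merge base.

75b6ffe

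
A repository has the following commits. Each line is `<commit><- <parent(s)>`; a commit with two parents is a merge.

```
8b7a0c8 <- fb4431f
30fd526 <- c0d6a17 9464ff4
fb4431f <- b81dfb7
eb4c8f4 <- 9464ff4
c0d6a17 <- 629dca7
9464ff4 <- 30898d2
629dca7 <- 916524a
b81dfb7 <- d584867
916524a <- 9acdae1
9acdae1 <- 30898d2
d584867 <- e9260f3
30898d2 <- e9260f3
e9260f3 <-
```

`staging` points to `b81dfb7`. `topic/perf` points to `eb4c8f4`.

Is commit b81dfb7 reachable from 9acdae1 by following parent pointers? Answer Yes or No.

Ancestors of 9acdae1: {30898d2, 9acdae1, e9260f3}.
b81dfb7 is not in that set, so it is not an ancestor of 9acdae1.

No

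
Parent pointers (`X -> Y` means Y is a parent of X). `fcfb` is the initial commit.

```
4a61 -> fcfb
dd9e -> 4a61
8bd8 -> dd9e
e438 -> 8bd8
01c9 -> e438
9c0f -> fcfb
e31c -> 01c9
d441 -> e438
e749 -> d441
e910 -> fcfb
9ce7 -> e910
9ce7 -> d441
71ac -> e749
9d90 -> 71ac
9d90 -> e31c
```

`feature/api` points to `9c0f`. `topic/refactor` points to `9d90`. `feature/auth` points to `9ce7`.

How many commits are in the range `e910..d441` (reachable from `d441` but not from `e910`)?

Reachable from d441: {4a61, 8bd8, d441, dd9e, e438, fcfb}.
Reachable from e910: {e910, fcfb}.
In d441's history but not e910's: {4a61, 8bd8, d441, dd9e, e438} — 5 commits.

5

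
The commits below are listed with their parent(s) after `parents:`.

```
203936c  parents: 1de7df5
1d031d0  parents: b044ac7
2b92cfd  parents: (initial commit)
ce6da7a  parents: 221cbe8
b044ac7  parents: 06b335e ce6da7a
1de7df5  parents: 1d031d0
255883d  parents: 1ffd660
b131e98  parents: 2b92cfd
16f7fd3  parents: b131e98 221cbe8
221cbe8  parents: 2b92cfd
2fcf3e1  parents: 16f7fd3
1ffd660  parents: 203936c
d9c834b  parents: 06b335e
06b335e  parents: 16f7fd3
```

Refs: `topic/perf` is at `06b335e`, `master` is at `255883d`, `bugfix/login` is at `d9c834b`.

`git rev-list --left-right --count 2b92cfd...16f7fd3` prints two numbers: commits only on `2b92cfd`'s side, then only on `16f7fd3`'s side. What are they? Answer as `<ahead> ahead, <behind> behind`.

Reachable from 2b92cfd: {2b92cfd}.
Reachable from 16f7fd3: {16f7fd3, 221cbe8, 2b92cfd, b131e98}.
Only in 2b92cfd's history (ahead): {} — 0.
Only in 16f7fd3's history (behind): {16f7fd3, 221cbe8, b131e98} — 3.

0 ahead, 3 behind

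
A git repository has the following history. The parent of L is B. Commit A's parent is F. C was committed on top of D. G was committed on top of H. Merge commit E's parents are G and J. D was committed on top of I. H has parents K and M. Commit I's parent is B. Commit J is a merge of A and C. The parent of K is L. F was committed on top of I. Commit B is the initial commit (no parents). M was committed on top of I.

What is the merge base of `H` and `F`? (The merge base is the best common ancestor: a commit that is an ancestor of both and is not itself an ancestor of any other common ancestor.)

I

Ancestors of H: {B, H, I, K, L, M}.
Ancestors of F: {B, F, I}.
Common ancestors: {B, I}.
Among these, I is not an ancestor of any other common ancestor — it is the merge base.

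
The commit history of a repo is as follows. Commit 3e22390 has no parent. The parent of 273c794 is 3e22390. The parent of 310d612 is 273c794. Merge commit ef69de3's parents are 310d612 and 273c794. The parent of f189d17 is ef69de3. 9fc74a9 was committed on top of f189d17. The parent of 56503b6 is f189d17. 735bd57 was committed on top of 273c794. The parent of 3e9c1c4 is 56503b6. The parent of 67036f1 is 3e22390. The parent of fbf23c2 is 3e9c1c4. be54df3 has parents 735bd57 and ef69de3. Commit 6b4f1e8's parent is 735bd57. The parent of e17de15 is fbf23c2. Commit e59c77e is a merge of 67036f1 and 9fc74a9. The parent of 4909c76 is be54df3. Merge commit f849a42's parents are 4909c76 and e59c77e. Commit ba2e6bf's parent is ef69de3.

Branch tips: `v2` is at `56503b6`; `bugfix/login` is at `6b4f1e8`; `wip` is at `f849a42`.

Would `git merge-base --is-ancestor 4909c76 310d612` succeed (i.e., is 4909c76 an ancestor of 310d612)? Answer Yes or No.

Ancestors of 310d612: {273c794, 310d612, 3e22390}.
4909c76 is not in that set, so it is not an ancestor of 310d612.

No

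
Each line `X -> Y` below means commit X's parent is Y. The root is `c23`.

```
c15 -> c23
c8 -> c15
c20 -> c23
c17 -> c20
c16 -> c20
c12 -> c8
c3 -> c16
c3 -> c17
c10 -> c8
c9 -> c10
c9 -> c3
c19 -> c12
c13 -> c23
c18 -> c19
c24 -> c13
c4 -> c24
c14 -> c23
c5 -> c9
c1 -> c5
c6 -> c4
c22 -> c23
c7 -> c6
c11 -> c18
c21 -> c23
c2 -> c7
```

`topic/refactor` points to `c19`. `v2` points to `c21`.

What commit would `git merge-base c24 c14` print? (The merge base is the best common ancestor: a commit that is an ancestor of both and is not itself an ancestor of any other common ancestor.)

c23

Ancestors of c24: {c13, c23, c24}.
Ancestors of c14: {c14, c23}.
Common ancestors: {c23}.
The only common ancestor is c23, so it is the merge base.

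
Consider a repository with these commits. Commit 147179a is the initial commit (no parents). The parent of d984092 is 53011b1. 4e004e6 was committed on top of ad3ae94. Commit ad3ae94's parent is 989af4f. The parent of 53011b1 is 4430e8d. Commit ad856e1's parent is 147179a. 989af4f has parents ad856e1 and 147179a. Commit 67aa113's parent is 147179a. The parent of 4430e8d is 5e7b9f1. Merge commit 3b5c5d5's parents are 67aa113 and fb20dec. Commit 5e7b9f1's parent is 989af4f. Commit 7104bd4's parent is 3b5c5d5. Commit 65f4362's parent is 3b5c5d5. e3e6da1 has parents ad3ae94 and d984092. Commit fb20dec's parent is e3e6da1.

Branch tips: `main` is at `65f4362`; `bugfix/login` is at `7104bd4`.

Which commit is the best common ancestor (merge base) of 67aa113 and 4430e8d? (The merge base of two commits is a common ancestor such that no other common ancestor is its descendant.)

Ancestors of 67aa113: {147179a, 67aa113}.
Ancestors of 4430e8d: {147179a, 4430e8d, 5e7b9f1, 989af4f, ad856e1}.
Common ancestors: {147179a}.
The only common ancestor is 147179a, so it is the merge base.

147179a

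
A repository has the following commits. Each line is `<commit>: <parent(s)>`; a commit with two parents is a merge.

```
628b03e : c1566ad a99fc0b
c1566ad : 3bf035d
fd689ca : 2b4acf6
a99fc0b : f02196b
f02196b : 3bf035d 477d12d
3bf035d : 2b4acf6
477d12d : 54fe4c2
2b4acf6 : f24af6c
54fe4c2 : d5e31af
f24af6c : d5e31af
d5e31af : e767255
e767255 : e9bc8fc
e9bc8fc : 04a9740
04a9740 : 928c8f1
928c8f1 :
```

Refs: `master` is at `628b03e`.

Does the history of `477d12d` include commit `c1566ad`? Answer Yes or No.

No

Ancestors of 477d12d: {04a9740, 477d12d, 54fe4c2, 928c8f1, d5e31af, e767255, e9bc8fc}.
c1566ad is not in that set, so it is not an ancestor of 477d12d.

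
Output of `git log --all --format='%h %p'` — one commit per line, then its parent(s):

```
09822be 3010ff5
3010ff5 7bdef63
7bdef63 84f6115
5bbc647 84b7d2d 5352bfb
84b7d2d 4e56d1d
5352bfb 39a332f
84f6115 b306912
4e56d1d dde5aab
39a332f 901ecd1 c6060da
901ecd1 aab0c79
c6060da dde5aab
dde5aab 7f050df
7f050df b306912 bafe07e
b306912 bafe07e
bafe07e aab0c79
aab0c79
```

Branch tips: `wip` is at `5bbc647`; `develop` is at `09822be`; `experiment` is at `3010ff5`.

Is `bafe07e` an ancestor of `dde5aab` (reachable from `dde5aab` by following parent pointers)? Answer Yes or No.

Yes

Ancestors of dde5aab (commits reachable by following parents): {7f050df, aab0c79, b306912, bafe07e, dde5aab}.
bafe07e is in that set, so it is an ancestor of dde5aab.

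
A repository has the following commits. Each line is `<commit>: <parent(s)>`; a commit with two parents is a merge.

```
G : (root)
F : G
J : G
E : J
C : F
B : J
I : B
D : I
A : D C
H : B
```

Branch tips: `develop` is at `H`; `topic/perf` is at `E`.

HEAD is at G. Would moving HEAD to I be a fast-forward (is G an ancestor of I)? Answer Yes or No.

A fast-forward from G to I is possible iff G is an ancestor of I.
Ancestors of I: {B, G, I, J}.
G is among them, so fast-forward is possible.

Yes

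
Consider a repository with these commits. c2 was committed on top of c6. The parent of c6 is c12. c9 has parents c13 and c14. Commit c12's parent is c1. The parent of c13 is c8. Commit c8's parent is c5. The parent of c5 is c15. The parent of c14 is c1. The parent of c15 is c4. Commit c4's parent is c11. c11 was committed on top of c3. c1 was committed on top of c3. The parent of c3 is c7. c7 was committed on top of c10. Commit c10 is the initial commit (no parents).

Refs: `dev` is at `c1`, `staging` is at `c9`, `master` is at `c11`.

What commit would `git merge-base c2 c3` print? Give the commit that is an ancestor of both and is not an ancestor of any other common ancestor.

Ancestors of c2: {c1, c10, c12, c2, c3, c6, c7}.
Ancestors of c3: {c10, c3, c7}.
Common ancestors: {c10, c3, c7}.
Among these, c3 is not an ancestor of any other common ancestor — it is the merge base.

c3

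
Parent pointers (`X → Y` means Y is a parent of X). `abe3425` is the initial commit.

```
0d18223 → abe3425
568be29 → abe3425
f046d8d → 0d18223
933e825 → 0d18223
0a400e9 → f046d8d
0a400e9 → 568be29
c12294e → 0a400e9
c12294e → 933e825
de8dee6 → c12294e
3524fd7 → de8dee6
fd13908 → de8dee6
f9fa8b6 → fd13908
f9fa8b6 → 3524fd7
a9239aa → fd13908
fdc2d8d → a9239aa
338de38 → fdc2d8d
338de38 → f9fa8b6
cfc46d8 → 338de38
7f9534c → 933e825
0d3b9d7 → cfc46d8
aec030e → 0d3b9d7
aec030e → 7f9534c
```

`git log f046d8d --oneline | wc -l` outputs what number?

3

Walking parent pointers from f046d8d: reachable set = {0d18223, abe3425, f046d8d}.
That is 3 commits.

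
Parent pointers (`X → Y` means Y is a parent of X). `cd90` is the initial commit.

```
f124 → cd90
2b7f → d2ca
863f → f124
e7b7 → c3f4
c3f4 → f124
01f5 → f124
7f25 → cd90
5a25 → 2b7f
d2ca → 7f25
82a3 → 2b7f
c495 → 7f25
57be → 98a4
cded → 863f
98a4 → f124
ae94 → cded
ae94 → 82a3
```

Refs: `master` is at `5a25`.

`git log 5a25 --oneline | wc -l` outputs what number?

5

Walking parent pointers from 5a25: reachable set = {2b7f, 5a25, 7f25, cd90, d2ca}.
That is 5 commits.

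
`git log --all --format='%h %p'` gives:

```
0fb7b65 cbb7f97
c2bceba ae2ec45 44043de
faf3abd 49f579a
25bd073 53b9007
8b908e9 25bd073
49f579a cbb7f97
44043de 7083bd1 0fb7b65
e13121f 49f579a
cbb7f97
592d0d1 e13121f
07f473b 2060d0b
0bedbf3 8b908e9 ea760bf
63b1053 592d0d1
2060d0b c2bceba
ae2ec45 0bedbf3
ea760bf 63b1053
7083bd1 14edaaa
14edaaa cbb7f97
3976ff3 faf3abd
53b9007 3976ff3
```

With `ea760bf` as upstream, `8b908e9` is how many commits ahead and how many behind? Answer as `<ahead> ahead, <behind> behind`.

5 ahead, 4 behind

Reachable from 8b908e9: {25bd073, 3976ff3, 49f579a, 53b9007, 8b908e9, cbb7f97, faf3abd}.
Reachable from ea760bf: {49f579a, 592d0d1, 63b1053, cbb7f97, e13121f, ea760bf}.
Only in 8b908e9's history (ahead): {25bd073, 3976ff3, 53b9007, 8b908e9, faf3abd} — 5.
Only in ea760bf's history (behind): {592d0d1, 63b1053, e13121f, ea760bf} — 4.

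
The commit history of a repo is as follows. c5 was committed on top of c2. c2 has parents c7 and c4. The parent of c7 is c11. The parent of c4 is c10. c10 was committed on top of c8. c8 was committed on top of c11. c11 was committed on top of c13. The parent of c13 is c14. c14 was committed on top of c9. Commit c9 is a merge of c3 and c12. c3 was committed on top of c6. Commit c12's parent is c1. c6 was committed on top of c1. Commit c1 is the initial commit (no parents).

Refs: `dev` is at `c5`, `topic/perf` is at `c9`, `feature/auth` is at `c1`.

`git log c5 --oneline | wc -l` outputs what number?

Walking parent pointers from c5: reachable set = {c1, c10, c11, c12, c13, c14, c2, c3, c4, c5, c6, c7, c8, c9}.
That is 14 commits.

14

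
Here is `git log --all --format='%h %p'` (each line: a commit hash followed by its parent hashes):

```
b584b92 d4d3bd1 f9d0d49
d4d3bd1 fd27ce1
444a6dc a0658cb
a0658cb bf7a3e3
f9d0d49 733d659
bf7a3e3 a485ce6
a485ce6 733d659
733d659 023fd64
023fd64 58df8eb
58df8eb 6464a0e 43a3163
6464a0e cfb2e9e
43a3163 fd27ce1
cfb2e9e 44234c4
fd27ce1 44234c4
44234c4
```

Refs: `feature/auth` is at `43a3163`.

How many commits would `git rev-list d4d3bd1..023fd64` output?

5

Reachable from 023fd64: {023fd64, 43a3163, 44234c4, 58df8eb, 6464a0e, cfb2e9e, fd27ce1}.
Reachable from d4d3bd1: {44234c4, d4d3bd1, fd27ce1}.
In 023fd64's history but not d4d3bd1's: {023fd64, 43a3163, 58df8eb, 6464a0e, cfb2e9e} — 5 commits.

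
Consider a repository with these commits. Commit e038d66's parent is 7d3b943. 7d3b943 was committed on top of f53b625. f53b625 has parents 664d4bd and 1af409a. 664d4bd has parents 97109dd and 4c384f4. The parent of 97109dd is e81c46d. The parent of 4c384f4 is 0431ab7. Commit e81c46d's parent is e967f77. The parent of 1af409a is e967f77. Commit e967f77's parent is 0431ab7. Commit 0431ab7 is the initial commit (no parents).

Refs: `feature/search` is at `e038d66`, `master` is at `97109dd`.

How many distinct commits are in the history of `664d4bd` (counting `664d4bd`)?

Walking parent pointers from 664d4bd: reachable set = {0431ab7, 4c384f4, 664d4bd, 97109dd, e81c46d, e967f77}.
That is 6 commits.

6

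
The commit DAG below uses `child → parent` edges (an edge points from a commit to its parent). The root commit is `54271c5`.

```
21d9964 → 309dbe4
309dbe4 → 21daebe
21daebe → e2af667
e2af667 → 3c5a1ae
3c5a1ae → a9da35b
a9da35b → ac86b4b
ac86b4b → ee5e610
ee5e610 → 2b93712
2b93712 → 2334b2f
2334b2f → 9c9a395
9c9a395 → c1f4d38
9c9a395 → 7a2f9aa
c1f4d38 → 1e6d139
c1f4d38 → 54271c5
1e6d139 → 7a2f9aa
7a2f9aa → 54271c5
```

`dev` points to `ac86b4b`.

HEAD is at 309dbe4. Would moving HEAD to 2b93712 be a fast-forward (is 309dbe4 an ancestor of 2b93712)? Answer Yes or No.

A fast-forward from 309dbe4 to 2b93712 is possible iff 309dbe4 is an ancestor of 2b93712.
Ancestors of 2b93712: {1e6d139, 2334b2f, 2b93712, 54271c5, 7a2f9aa, 9c9a395, c1f4d38}.
309dbe4 is not among them, so fast-forward is not possible.

No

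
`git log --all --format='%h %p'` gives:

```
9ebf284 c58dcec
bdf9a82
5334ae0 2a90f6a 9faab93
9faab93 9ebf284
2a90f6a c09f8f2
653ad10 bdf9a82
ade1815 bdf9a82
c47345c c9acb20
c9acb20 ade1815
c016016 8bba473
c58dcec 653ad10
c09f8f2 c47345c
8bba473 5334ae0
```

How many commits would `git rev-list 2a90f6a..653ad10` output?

1

Reachable from 653ad10: {653ad10, bdf9a82}.
Reachable from 2a90f6a: {2a90f6a, ade1815, bdf9a82, c09f8f2, c47345c, c9acb20}.
In 653ad10's history but not 2a90f6a's: {653ad10} — 1 commit.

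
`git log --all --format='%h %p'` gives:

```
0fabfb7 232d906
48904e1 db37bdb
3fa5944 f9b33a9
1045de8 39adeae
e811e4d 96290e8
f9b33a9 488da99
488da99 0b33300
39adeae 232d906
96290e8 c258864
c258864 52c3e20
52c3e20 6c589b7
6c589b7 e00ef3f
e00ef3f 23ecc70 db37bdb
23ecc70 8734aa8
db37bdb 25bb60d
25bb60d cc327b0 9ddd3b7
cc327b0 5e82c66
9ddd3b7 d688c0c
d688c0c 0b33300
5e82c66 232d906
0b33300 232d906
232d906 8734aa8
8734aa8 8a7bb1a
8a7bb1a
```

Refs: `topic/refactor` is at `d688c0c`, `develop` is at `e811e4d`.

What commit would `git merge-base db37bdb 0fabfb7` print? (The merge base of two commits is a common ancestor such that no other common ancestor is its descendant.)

Ancestors of db37bdb: {0b33300, 232d906, 25bb60d, 5e82c66, 8734aa8, 8a7bb1a, 9ddd3b7, cc327b0, d688c0c, db37bdb}.
Ancestors of 0fabfb7: {0fabfb7, 232d906, 8734aa8, 8a7bb1a}.
Common ancestors: {232d906, 8734aa8, 8a7bb1a}.
Among these, 232d906 is not an ancestor of any other common ancestor — it is the merge base.

232d906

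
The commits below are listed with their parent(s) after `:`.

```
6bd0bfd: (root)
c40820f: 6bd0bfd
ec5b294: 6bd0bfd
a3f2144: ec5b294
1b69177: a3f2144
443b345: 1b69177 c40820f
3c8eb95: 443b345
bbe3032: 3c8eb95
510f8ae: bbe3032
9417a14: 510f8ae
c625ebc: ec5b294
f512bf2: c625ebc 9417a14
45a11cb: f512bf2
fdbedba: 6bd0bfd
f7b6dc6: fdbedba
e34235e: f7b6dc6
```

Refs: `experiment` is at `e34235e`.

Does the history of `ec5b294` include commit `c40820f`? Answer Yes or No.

No

Ancestors of ec5b294: {6bd0bfd, ec5b294}.
c40820f is not in that set, so it is not an ancestor of ec5b294.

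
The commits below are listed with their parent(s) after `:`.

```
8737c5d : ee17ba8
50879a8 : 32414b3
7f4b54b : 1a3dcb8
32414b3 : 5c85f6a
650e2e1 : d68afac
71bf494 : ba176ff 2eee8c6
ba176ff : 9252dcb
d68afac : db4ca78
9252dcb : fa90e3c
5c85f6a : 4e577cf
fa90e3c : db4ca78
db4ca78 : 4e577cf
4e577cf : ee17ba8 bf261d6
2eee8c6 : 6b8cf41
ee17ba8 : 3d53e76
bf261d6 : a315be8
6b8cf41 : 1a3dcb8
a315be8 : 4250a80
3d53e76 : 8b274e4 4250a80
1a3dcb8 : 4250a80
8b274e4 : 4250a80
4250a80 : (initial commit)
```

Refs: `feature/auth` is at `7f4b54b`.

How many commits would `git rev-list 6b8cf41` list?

Walking parent pointers from 6b8cf41: reachable set = {1a3dcb8, 4250a80, 6b8cf41}.
That is 3 commits.

3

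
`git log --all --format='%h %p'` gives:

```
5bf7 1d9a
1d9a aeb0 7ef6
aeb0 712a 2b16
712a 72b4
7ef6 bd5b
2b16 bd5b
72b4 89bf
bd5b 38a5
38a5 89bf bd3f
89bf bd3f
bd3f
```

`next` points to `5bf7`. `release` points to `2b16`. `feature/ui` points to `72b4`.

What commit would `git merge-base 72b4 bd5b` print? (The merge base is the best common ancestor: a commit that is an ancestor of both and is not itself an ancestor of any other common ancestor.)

89bf

Ancestors of 72b4: {72b4, 89bf, bd3f}.
Ancestors of bd5b: {38a5, 89bf, bd3f, bd5b}.
Common ancestors: {89bf, bd3f}.
Among these, 89bf is not an ancestor of any other common ancestor — it is the merge base.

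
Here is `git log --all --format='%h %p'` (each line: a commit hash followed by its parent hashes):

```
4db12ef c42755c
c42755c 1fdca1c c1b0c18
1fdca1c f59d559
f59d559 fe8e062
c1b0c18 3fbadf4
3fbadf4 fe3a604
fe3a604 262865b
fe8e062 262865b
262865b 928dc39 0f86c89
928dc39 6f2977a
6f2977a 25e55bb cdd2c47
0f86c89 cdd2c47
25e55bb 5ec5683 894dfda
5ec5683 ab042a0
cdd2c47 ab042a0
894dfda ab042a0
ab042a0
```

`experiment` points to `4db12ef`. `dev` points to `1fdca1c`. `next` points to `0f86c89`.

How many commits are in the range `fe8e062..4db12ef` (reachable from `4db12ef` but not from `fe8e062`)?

7

Reachable from 4db12ef: {0f86c89, 1fdca1c, 25e55bb, 262865b, 3fbadf4, 4db12ef, 5ec5683, 6f2977a, 894dfda, 928dc39, ab042a0, c1b0c18, c42755c, cdd2c47, f59d559, fe3a604, fe8e062}.
Reachable from fe8e062: {0f86c89, 25e55bb, 262865b, 5ec5683, 6f2977a, 894dfda, 928dc39, ab042a0, cdd2c47, fe8e062}.
In 4db12ef's history but not fe8e062's: {1fdca1c, 3fbadf4, 4db12ef, c1b0c18, c42755c, f59d559, fe3a604} — 7 commits.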